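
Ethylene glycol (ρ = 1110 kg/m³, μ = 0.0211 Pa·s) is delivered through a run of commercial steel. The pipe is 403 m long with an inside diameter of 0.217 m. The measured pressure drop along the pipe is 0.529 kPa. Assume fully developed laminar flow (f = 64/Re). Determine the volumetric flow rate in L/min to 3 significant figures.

For laminar flow, f = 64/Re with Re = ρVD/μ, so Darcy-Weisbach reduces to ΔP = 32μLV/D². Solving for V: V = ΔP·D²/(32μL) = 529·(0.217)²/(32·0.0211·403) = 0.09155 m/s.
Check: Re = ρVD/μ = 1110·0.09155·0.217/0.0211 = 1045 < 2300, so the laminar assumption holds.
Q = V·A = 0.09155·(π/4·0.217²) = 0.003386 m³/s = 203 L/min.

Q ≈ 203 L/min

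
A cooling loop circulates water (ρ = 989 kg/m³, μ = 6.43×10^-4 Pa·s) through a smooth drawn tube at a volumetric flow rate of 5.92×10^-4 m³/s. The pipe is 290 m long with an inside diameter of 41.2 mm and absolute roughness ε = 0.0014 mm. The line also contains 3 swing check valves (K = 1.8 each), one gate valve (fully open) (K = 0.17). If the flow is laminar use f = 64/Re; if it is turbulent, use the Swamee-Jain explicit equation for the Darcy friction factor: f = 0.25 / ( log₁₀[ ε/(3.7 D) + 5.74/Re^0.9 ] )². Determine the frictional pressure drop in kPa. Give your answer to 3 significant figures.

ΔP ≈ 16.9 kPa

Cross-sectional area A = πD²/4 = π(0.0412)²/4 = 0.001333 m²; mean velocity V = Q/A = 0.000592/0.001333 = 0.4441 m/s.
Reynolds number Re = ρVD/μ = 989 · 0.4441 · 0.0412 / 0.000643 = 2.814e+04.
Re > 4000 → turbulent. Relative roughness ε/D = 1.4e-06/0.0412 = 3.4e-05. Swamee-Jain: f = 0.25/(log₁₀[3.4e-05/3.7 + 5.74/2.814e+04^0.9])² = 0.25/(log₁₀[9.18e-06 + 0.000568])² = 0.25/(-3.239)² = 0.02384.
Total minor-loss coefficient ΣK = 3·1.8 + 1·0.17 = 5.57.
ΔP = [f·L/D + ΣK]·(ρV²/2) = [0.02384·290/0.0412 + 5.57]·(989·0.4441²/2) = [167.8 + 5.57]·97.51 = 1.69e+04 Pa.
ΔP = 1.69e+04 Pa = 16.9 kPa.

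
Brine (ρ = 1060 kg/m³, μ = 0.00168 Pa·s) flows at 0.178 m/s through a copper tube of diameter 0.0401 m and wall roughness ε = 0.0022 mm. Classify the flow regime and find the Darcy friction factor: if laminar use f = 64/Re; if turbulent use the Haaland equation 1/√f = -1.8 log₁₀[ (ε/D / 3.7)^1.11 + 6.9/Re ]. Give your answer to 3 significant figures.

f ≈ 0.0390

Re = ρVD/μ = 1060·0.178·0.0401/0.00168 = 4504.
Re > 4000 → turbulent. ε/D = 2.2e-06/0.0401 = 5.49e-05; Haaland: 1/√f = -1.8 log₁₀[4.36e-06 + 0.00153] = 5.064, so f = 0.03899.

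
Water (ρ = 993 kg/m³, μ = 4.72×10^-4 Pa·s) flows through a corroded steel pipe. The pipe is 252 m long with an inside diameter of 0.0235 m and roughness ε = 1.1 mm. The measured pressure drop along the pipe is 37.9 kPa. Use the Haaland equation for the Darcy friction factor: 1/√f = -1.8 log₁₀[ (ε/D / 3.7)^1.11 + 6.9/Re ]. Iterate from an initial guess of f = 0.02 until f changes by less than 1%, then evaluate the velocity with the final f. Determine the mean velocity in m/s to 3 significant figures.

V ≈ 0.316 m/s

Rearranging Darcy-Weisbach: V = √(2·ΔP·D/(f·L·ρ)). With ε/D = 0.0011/0.0235 = 0.0468, iterate starting from f = 0.02:
  f = 0.02 → V = √(2·3.79e+04·0.0235/(0.02·252·993)) = 0.5966 m/s; Re = ρVD/μ = 2.95e+04; f → 0.0704
  f = 0.0704 → V = 0.318 m/s; Re = 1.572e+04; f → 0.07114
  f = 0.07114 → V = 0.3163 m/s; Re = 1.564e+04; f → 0.07115
Converged (Δf/f < 1%). With the final f = 0.07115: V = √(2·3.79e+04·0.0235/(0.07115·252·993)) = 0.3163 m/s.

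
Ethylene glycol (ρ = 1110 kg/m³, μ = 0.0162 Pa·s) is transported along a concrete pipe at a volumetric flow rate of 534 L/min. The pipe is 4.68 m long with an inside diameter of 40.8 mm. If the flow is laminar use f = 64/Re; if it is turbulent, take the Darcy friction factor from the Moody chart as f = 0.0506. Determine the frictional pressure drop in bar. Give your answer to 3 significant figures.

Q = 534 L/min = 534/60000 = 0.0089 m³/s.
Cross-sectional area A = πD²/4 = π(0.0408)²/4 = 0.001307 m²; mean velocity V = Q/A = 0.0089/0.001307 = 6.807 m/s.
Reynolds number Re = ρVD/μ = 1110 · 6.807 · 0.0408 / 0.0162 = 1.903e+04.
Re > 4000 → turbulent; use the Moody-chart value f = 0.0506.
Darcy-Weisbach: ΔP = f(L/D)(ρV²/2) = 0.0506·(4.68/0.0408)·(1110·6.807²/2) = 0.0506·114.7·2.572e+04 = 1.493e+05 Pa.
ΔP = 1.493e+05 Pa = 1.49 bar.

ΔP ≈ 1.49 bar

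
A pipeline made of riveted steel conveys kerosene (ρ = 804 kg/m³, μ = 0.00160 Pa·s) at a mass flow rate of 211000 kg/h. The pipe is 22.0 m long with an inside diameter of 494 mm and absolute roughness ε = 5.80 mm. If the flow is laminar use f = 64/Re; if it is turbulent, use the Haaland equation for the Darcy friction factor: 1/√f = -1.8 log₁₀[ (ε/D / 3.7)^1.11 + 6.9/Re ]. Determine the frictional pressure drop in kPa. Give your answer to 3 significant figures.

ΔP ≈ 0.105 kPa

ṁ = 211000 kg/h = 211000/3600 = 58.61 kg/s.
A = πD²/4 = π(0.494)²/4 = 0.1917 m²; mean velocity V = ṁ/(ρA) = 58.61/(804 · 0.1917) = 0.3803 m/s.
Reynolds number Re = ρVD/μ = 804 · 0.3803 · 0.494 / 0.0016 = 9.442e+04.
Re > 4000 → turbulent. Relative roughness ε/D = 0.0058/0.494 = 0.0117. Haaland: 1/√f = -1.8 log₁₀[(0.0117/3.7)^1.11 + 6.9/9.442e+04] = -1.8 log₁₀[0.00169 + 7.31e-05] = 4.959, so f = 0.04067.
Darcy-Weisbach: ΔP = f(L/D)(ρV²/2) = 0.04067·(22/0.494)·(804·0.3803²/2) = 0.04067·44.53·58.15 = 105.3 Pa.
ΔP = 105.3 Pa = 0.105 kPa.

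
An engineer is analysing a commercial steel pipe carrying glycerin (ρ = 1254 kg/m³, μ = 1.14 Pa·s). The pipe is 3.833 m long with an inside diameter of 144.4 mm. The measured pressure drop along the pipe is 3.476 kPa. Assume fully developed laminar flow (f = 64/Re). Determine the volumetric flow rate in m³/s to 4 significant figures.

Q ≈ 0.008489 m³/s

For laminar flow, f = 64/Re with Re = ρVD/μ, so Darcy-Weisbach reduces to ΔP = 32μLV/D². Solving for V: V = ΔP·D²/(32μL) = 3476·(0.1444)²/(32·1.14·3.833) = 0.5183 m/s.
Check: Re = ρVD/μ = 1254·0.5183·0.1444/1.14 = 82.33 < 2300, so the laminar assumption holds.
Q = V·A = 0.5183·(π/4·0.1444²) = 0.008489 m³/s = 0.008489 m³/s.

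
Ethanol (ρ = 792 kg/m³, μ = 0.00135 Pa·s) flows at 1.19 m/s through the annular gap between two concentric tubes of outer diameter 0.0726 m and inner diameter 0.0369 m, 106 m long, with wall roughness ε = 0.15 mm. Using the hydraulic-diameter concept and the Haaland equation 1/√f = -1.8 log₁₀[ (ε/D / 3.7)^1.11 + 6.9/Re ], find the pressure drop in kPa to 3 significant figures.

ΔP ≈ 53.9 kPa

Hydraulic diameter D_h = 4A/P = D_o - D_i = 0.0726 - 0.0369 = 0.0357 m.
Re = ρVD_h/μ = 792·1.19·0.0357/0.00135 = 2.492e+04.
ε/D_h = 0.00015/0.0357 = 0.0042; Haaland gives 1/√f = -1.8 log₁₀[0.000539+0.000277] = 5.559, so f = 0.03235.
ΔP = f(L/D_h)(ρV²/2) = 0.03235·106/0.0357·560.8 = 5.387e+04 Pa.
ΔP = 53.9 kPa.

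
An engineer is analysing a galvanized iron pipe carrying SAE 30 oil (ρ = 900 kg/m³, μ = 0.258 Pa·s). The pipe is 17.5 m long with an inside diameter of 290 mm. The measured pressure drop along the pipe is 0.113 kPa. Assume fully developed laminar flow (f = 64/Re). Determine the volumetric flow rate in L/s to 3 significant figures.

For laminar flow, f = 64/Re with Re = ρVD/μ, so Darcy-Weisbach reduces to ΔP = 32μLV/D². Solving for V: V = ΔP·D²/(32μL) = 113·(0.29)²/(32·0.258·17.5) = 0.06578 m/s.
Check: Re = ρVD/μ = 900·0.06578·0.29/0.258 = 66.54 < 2300, so the laminar assumption holds.
Q = V·A = 0.06578·(π/4·0.29²) = 0.004345 m³/s = 4.34 L/s.

Q ≈ 4.34 L/s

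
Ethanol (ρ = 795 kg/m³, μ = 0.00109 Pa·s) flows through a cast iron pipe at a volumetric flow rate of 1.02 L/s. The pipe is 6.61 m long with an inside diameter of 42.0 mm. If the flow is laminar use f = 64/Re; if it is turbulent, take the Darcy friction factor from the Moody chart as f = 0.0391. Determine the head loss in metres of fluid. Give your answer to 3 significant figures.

h_f ≈ 0.170 m

Q = 1.02 L/s = 1.02/1000 = 0.00102 m³/s.
Cross-sectional area A = πD²/4 = π(0.042)²/4 = 0.001385 m²; mean velocity V = Q/A = 0.00102/0.001385 = 0.7362 m/s.
Reynolds number Re = ρVD/μ = 795 · 0.7362 · 0.042 / 0.00109 = 2.255e+04.
Re > 4000 → turbulent; use the Moody-chart value f = 0.0391.
Darcy-Weisbach: ΔP = f(L/D)(ρV²/2) = 0.0391·(6.61/0.042)·(795·0.7362²/2) = 0.0391·157.4·215.5 = 1326 Pa.
Head loss h_f = ΔP/(ρg) = 1326/(795·9.81) = 0.170 m.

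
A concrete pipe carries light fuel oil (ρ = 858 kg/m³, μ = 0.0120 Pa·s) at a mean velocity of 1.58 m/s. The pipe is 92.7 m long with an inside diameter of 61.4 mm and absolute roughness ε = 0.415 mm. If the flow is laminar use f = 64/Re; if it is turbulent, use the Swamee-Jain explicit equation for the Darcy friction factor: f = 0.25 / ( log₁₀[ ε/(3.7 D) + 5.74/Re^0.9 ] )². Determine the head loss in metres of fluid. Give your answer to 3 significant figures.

Reynolds number Re = ρVD/μ = 858 · 1.58 · 0.0614 / 0.012 = 6936.
Re > 4000 → turbulent. Relative roughness ε/D = 0.000415/0.0614 = 0.00676. Swamee-Jain: f = 0.25/(log₁₀[0.00676/3.7 + 5.74/6936^0.9])² = 0.25/(log₁₀[0.00183 + 0.002])² = 0.25/(-2.417)² = 0.0428.
Darcy-Weisbach: ΔP = f(L/D)(ρV²/2) = 0.0428·(92.7/0.0614)·(858·1.58²/2) = 0.0428·1510·1071 = 6.921e+04 Pa.
Head loss h_f = ΔP/(ρg) = 6.921e+04/(858·9.81) = 8.22 m.

h_f ≈ 8.22 m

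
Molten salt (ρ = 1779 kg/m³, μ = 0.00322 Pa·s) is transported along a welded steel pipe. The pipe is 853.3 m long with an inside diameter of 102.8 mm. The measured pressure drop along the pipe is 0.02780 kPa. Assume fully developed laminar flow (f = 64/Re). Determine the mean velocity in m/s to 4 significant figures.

V ≈ 0.003341 m/s

For laminar flow, f = 64/Re with Re = ρVD/μ, so Darcy-Weisbach reduces to ΔP = 32μLV/D². Solving for V: V = ΔP·D²/(32μL) = 27.8·(0.1028)²/(32·0.00322·853.3) = 0.003341 m/s.
Check: Re = ρVD/μ = 1779·0.003341·0.1028/0.00322 = 189.8 < 2300, so the laminar assumption holds.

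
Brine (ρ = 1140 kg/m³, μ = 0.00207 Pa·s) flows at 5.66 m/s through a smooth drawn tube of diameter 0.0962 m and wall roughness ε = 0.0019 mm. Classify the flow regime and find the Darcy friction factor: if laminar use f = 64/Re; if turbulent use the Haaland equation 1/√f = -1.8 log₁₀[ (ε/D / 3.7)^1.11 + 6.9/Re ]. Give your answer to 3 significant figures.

Re = ρVD/μ = 1140·5.66·0.0962/0.00207 = 2.999e+05.
Re > 4000 → turbulent. ε/D = 1.9e-06/0.0962 = 1.98e-05; Haaland: 1/√f = -1.8 log₁₀[1.4e-06 + 2.3e-05] = 8.302, so f = 0.01451.

f ≈ 0.0145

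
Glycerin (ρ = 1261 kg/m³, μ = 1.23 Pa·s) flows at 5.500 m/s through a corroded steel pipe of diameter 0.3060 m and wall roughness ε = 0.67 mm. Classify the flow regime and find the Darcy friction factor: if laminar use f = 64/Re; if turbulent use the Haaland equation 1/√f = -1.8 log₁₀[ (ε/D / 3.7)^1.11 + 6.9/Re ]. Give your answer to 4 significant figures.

Re = ρVD/μ = 1261·5.5·0.306/1.23 = 1725.
Re < 2300 → laminar, so f = 64/Re = 0.03709 (roughness is irrelevant in laminar flow).

f ≈ 0.03709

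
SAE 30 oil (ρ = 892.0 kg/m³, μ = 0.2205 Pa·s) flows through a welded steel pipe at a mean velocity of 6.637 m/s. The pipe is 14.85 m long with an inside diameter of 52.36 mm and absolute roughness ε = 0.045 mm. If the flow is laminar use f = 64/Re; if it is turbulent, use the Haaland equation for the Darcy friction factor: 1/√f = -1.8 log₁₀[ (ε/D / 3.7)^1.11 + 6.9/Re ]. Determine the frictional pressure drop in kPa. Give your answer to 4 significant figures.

Reynolds number Re = ρVD/μ = 892 · 6.637 · 0.05236 / 0.221 = 1406.
Re < 2300 → laminar flow, so f = 64/Re = 64/1406 = 0.04553 (the turbulent correlation is not needed).
Darcy-Weisbach: ΔP = f(L/D)(ρV²/2) = 0.04553·(14.85/0.05236)·(892·6.637²/2) = 0.04553·283.6·1.965e+04 = 2.537e+05 Pa.
ΔP = 2.537e+05 Pa = 253.7 kPa.

ΔP ≈ 253.7 kPa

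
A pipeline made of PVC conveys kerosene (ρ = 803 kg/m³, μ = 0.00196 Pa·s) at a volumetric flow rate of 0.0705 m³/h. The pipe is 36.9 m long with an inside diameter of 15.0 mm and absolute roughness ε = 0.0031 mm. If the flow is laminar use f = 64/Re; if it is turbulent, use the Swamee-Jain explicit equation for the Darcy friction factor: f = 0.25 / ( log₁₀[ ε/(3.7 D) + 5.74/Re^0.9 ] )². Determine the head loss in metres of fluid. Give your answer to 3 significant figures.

Q = 0.0705 m³/h = 0.0705/3600 = 1.958e-05 m³/s.
Cross-sectional area A = πD²/4 = π(0.015)²/4 = 0.0001767 m²; mean velocity V = Q/A = 1.958e-05/0.0001767 = 0.1108 m/s.
Reynolds number Re = ρVD/μ = 803 · 0.1108 · 0.015 / 0.00196 = 681.
Re < 2300 → laminar flow, so f = 64/Re = 64/681 = 0.09398 (the turbulent correlation is not needed).
Darcy-Weisbach: ΔP = f(L/D)(ρV²/2) = 0.09398·(36.9/0.015)·(803·0.1108²/2) = 0.09398·2460·4.931 = 1140 Pa.
Head loss h_f = ΔP/(ρg) = 1140/(803·9.81) = 0.145 m.

h_f ≈ 0.145 m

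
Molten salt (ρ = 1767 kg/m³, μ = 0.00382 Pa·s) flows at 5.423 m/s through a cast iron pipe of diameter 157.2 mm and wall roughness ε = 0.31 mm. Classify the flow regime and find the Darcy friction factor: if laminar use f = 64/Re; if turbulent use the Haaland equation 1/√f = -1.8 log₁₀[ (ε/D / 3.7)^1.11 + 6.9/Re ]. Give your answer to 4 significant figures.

Re = ρVD/μ = 1767·5.423·0.1572/0.00382 = 3.943e+05.
Re > 4000 → turbulent. ε/D = 0.00031/0.1572 = 0.00197; Haaland: 1/√f = -1.8 log₁₀[0.000233 + 1.75e-05] = 6.483, so f = 0.02379.

f ≈ 0.02379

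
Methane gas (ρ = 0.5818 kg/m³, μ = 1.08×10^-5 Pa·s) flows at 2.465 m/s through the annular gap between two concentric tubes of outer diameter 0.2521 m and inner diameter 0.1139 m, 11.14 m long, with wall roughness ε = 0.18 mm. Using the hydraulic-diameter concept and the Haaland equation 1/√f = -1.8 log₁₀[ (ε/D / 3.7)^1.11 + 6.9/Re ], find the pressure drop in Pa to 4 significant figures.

ΔP ≈ 4.083 Pa

Hydraulic diameter D_h = 4A/P = D_o - D_i = 0.2521 - 0.1139 = 0.1382 m.
Re = ρVD_h/μ = 0.5818·2.465·0.1382/1.08e-05 = 1.835e+04.
ε/D_h = 0.00018/0.1382 = 0.0013; Haaland gives 1/√f = -1.8 log₁₀[0.000147+0.000376] = 5.907, so f = 0.02866.
ΔP = f(L/D_h)(ρV²/2) = 0.02866·11.14/0.1382·1.768 = 4.083 Pa.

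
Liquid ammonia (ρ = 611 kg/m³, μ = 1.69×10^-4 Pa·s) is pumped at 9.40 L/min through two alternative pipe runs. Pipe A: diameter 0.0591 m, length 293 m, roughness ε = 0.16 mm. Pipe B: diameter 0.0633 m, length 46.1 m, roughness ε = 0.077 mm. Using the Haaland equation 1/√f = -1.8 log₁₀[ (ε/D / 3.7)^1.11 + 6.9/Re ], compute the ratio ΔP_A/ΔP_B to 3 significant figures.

ΔP_A/ΔP_B ≈ 9.45

Pipe A: V = Q/A = 0.0001567/0.002743 = 0.05711 m/s; Re = 1.22e+04; ε/D = 0.00271; Haaland → f = 0.03323; ΔP_A = f(L/D)(ρV²/2) = 164.2 Pa.
Pipe B: V = Q/A = 0.0001567/0.003147 = 0.04978 m/s; Re = 1.139e+04; ε/D = 0.00122; Haaland → f = 0.03151; ΔP_B = f(L/D)(ρV²/2) = 17.37 Pa.
ΔP_A/ΔP_B = 164.2/17.37 = 9.45.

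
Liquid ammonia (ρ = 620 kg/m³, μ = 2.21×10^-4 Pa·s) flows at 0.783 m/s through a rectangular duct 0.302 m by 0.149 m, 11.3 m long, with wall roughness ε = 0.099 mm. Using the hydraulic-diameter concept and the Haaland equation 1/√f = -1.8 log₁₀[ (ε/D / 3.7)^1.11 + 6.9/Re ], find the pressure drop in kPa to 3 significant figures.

ΔP ≈ 0.190 kPa

Hydraulic diameter D_h = 4A/P = 4·(0.302·0.149)/(2·(0.302+0.149)) = 0.18/0.902 = 0.1995 m.
Re = ρVD_h/μ = 620·0.783·0.1995/0.000221 = 4.383e+05.
ε/D_h = 9.9e-05/0.1995 = 0.000496; Haaland gives 1/√f = -1.8 log₁₀[5.03e-05+1.57e-05] = 7.525, so f = 0.01766.
ΔP = f(L/D_h)(ρV²/2) = 0.01766·11.3/0.1995·190.1 = 190.1 Pa.
ΔP = 0.190 kPa.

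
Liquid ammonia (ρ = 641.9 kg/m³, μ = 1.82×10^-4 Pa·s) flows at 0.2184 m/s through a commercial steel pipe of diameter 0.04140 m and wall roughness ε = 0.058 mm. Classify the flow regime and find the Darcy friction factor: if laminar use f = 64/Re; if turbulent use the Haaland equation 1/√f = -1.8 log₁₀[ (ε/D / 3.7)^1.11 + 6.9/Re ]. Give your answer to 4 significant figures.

f ≈ 0.02631

Re = ρVD/μ = 641.9·0.2184·0.0414/0.000182 = 3.189e+04.
Re > 4000 → turbulent. ε/D = 5.8e-05/0.0414 = 0.0014; Haaland: 1/√f = -1.8 log₁₀[0.000159 + 0.000216] = 6.166, so f = 0.02631.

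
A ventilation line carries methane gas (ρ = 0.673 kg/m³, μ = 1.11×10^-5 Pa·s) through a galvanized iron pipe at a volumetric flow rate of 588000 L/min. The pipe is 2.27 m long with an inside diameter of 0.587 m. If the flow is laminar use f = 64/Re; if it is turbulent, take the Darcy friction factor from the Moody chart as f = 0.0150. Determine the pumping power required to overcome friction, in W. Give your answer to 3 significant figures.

Q = 588000 L/min = 588000/60000 = 9.8 m³/s.
Cross-sectional area A = πD²/4 = π(0.587)²/4 = 0.2706 m²; mean velocity V = Q/A = 9.8/0.2706 = 36.21 m/s.
Reynolds number Re = ρVD/μ = 0.673 · 36.21 · 0.587 / 1.11e-05 = 1.289e+06.
Re > 4000 → turbulent; use the Moody-chart value f = 0.0150.
Darcy-Weisbach: ΔP = f(L/D)(ρV²/2) = 0.015·(2.27/0.587)·(0.673·36.21²/2) = 0.015·3.867·441.3 = 25.6 Pa.
Pumping power P = QΔP = 9.8·25.6 = 250.8 W = 251 W.

P ≈ 251 W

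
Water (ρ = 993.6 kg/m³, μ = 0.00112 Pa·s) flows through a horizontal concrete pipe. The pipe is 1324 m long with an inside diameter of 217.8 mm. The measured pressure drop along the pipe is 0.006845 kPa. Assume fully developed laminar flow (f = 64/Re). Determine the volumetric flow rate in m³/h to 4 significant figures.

Q ≈ 0.9178 m³/h

For laminar flow, f = 64/Re with Re = ρVD/μ, so Darcy-Weisbach reduces to ΔP = 32μLV/D². Solving for V: V = ΔP·D²/(32μL) = 6.845·(0.2178)²/(32·0.00112·1324) = 0.006843 m/s.
Check: Re = ρVD/μ = 993.6·0.006843·0.2178/0.00112 = 1322 < 2300, so the laminar assumption holds.
Q = V·A = 0.006843·(π/4·0.2178²) = 0.0002549 m³/s = 0.9178 m³/h.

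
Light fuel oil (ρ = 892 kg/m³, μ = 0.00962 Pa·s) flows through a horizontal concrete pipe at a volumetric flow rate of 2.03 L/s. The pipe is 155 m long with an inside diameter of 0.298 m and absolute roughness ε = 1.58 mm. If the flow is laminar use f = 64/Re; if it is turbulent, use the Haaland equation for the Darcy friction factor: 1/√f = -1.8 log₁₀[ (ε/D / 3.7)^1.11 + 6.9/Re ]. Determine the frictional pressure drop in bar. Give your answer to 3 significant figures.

Q = 2.03 L/s = 2.03/1000 = 0.00203 m³/s.
Cross-sectional area A = πD²/4 = π(0.298)²/4 = 0.06975 m²; mean velocity V = Q/A = 0.00203/0.06975 = 0.02911 m/s.
Reynolds number Re = ρVD/μ = 892 · 0.02911 · 0.298 / 0.00962 = 804.2.
Re < 2300 → laminar flow, so f = 64/Re = 64/804.2 = 0.07958 (the turbulent correlation is not needed).
Darcy-Weisbach: ΔP = f(L/D)(ρV²/2) = 0.07958·(155/0.298)·(892·0.02911²/2) = 0.07958·520.1·0.3778 = 15.64 Pa.
ΔP = 15.64 Pa = 1.56×10^-4 bar.

ΔP ≈ 1.56×10^-4 bar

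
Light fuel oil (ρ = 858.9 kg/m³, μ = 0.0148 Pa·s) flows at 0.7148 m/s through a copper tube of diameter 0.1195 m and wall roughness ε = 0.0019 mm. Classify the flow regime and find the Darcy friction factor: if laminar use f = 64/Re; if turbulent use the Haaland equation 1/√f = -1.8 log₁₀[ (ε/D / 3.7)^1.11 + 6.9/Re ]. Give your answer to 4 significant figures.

f ≈ 0.03784

Re = ρVD/μ = 858.9·0.7148·0.1195/0.0148 = 4957.
Re > 4000 → turbulent. ε/D = 1.9e-06/0.1195 = 1.59e-05; Haaland: 1/√f = -1.8 log₁₀[1.1e-06 + 0.00139] = 5.141, so f = 0.03784.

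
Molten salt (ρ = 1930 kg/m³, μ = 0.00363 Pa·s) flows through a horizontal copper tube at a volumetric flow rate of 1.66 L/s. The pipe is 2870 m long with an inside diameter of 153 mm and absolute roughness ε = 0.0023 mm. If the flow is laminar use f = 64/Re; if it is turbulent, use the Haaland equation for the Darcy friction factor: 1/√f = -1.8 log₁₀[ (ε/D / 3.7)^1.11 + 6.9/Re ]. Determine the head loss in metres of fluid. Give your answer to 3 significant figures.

h_f ≈ 0.263 m

Q = 1.66 L/s = 1.66/1000 = 0.00166 m³/s.
Cross-sectional area A = πD²/4 = π(0.153)²/4 = 0.01839 m²; mean velocity V = Q/A = 0.00166/0.01839 = 0.09029 m/s.
Reynolds number Re = ρVD/μ = 1930 · 0.09029 · 0.153 / 0.00363 = 7345.
Re > 4000 → turbulent. Relative roughness ε/D = 2.3e-06/0.153 = 1.5e-05. Haaland: 1/√f = -1.8 log₁₀[(1.5e-05/3.7)^1.11 + 6.9/7345] = -1.8 log₁₀[1.04e-06 + 0.000939] = 5.448, so f = 0.03369.
Darcy-Weisbach: ΔP = f(L/D)(ρV²/2) = 0.03369·(2870/0.153)·(1930·0.09029²/2) = 0.03369·1.876e+04·7.867 = 4972 Pa.
Head loss h_f = ΔP/(ρg) = 4972/(1930·9.81) = 0.263 m.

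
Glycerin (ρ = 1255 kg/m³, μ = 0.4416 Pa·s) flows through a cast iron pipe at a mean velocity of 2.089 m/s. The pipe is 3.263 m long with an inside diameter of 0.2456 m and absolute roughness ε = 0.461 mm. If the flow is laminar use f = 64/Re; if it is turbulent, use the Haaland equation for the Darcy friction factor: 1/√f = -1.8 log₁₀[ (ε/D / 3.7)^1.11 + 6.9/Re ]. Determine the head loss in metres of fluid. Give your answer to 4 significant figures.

Reynolds number Re = ρVD/μ = 1255 · 2.089 · 0.2456 / 0.442 = 1458.
Re < 2300 → laminar flow, so f = 64/Re = 64/1458 = 0.04389 (the turbulent correlation is not needed).
Darcy-Weisbach: ΔP = f(L/D)(ρV²/2) = 0.04389·(3.263/0.2456)·(1255·2.089²/2) = 0.04389·13.29·2738 = 1597 Pa.
Head loss h_f = ΔP/(ρg) = 1597/(1255·9.81) = 0.1297 m.

h_f ≈ 0.1297 m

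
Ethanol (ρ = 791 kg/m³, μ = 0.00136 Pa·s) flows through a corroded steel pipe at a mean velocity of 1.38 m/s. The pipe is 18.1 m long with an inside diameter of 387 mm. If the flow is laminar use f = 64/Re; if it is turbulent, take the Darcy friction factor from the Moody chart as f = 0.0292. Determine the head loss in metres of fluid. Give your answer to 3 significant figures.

h_f ≈ 0.133 m

Reynolds number Re = ρVD/μ = 791 · 1.38 · 0.387 / 0.00136 = 3.106e+05.
Re > 4000 → turbulent; use the Moody-chart value f = 0.0292.
Darcy-Weisbach: ΔP = f(L/D)(ρV²/2) = 0.0292·(18.1/0.387)·(791·1.38²/2) = 0.0292·46.77·753.2 = 1029 Pa.
Head loss h_f = ΔP/(ρg) = 1029/(791·9.81) = 0.133 m.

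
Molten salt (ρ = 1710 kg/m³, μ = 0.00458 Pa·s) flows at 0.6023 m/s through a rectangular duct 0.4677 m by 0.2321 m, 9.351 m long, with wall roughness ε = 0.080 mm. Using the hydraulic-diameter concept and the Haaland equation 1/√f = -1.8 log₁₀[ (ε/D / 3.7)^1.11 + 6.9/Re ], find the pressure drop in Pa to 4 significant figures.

Hydraulic diameter D_h = 4A/P = 4·(0.4677·0.2321)/(2·(0.4677+0.2321)) = 0.4342/1.4 = 0.3102 m.
Re = ρVD_h/μ = 1710·0.6023·0.3102/0.00458 = 6.977e+04.
ε/D_h = 8e-05/0.3102 = 0.000258; Haaland gives 1/√f = -1.8 log₁₀[2.43e-05+9.89e-05] = 7.037, so f = 0.0202.
ΔP = f(L/D_h)(ρV²/2) = 0.0202·9.351/0.3102·310.2 = 188.8 Pa.

ΔP ≈ 188.8 Pa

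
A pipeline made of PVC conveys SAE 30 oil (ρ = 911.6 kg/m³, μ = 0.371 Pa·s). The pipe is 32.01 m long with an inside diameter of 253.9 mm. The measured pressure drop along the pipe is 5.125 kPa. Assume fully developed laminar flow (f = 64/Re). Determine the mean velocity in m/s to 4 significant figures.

V ≈ 0.8694 m/s

For laminar flow, f = 64/Re with Re = ρVD/μ, so Darcy-Weisbach reduces to ΔP = 32μLV/D². Solving for V: V = ΔP·D²/(32μL) = 5125·(0.2539)²/(32·0.371·32.01) = 0.8694 m/s.
Check: Re = ρVD/μ = 911.6·0.8694·0.2539/0.371 = 542.4 < 2300, so the laminar assumption holds.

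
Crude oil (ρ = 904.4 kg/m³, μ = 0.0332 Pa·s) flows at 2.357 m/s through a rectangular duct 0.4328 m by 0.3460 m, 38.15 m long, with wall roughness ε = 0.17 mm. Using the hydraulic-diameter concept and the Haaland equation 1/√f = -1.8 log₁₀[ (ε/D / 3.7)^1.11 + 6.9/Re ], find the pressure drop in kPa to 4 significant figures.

Hydraulic diameter D_h = 4A/P = 4·(0.4328·0.346)/(2·(0.4328+0.346)) = 0.599/1.558 = 0.3846 m.
Re = ρVD_h/μ = 904.4·2.357·0.3846/0.0332 = 2.469e+04.
ε/D_h = 0.00017/0.3846 = 0.000442; Haaland gives 1/√f = -1.8 log₁₀[4.42e-05+0.000279] = 6.282, so f = 0.02534.
ΔP = f(L/D_h)(ρV²/2) = 0.02534·38.15/0.3846·2512 = 6316 Pa.
ΔP = 6.316 kPa.

ΔP ≈ 6.316 kPa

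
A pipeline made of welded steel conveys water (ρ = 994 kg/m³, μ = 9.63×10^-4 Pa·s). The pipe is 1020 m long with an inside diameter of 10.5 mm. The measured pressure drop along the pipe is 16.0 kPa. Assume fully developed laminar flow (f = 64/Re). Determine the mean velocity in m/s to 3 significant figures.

V ≈ 0.0561 m/s

For laminar flow, f = 64/Re with Re = ρVD/μ, so Darcy-Weisbach reduces to ΔP = 32μLV/D². Solving for V: V = ΔP·D²/(32μL) = 1.6e+04·(0.0105)²/(32·0.000963·1020) = 0.05612 m/s.
Check: Re = ρVD/μ = 994·0.05612·0.0105/0.000963 = 608.2 < 2300, so the laminar assumption holds.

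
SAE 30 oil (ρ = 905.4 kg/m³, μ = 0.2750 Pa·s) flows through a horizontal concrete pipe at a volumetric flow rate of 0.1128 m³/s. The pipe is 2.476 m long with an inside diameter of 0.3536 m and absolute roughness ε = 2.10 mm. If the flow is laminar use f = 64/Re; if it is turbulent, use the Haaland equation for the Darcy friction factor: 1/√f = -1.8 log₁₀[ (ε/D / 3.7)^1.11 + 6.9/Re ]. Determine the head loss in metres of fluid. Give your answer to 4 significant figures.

h_f ≈ 0.02254 m

Cross-sectional area A = πD²/4 = π(0.3536)²/4 = 0.0982 m²; mean velocity V = Q/A = 0.1128/0.0982 = 1.149 m/s.
Reynolds number Re = ρVD/μ = 905.4 · 1.149 · 0.3536 / 0.275 = 1337.
Re < 2300 → laminar flow, so f = 64/Re = 64/1337 = 0.04786 (the turbulent correlation is not needed).
Darcy-Weisbach: ΔP = f(L/D)(ρV²/2) = 0.04786·(2.476/0.3536)·(905.4·1.149²/2) = 0.04786·7.002·597.3 = 200.2 Pa.
Head loss h_f = ΔP/(ρg) = 200.2/(905.4·9.81) = 0.02254 m.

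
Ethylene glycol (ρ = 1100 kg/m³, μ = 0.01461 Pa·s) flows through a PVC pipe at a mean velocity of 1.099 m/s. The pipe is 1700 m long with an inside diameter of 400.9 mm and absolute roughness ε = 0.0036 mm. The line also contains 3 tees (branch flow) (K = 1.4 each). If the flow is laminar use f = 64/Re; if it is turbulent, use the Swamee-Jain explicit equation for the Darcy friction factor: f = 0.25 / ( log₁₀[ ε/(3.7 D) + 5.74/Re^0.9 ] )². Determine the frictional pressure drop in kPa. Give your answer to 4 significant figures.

Reynolds number Re = ρVD/μ = 1100 · 1.099 · 0.4009 / 0.0146 = 3.317e+04.
Re > 4000 → turbulent. Relative roughness ε/D = 3.6e-06/0.4009 = 8.98e-06. Swamee-Jain: f = 0.25/(log₁₀[8.98e-06/3.7 + 5.74/3.317e+04^0.9])² = 0.25/(log₁₀[2.43e-06 + 0.00049])² = 0.25/(-3.308)² = 0.02285.
Total minor-loss coefficient ΣK = 3·1.4 = 4.2.
ΔP = [f·L/D + ΣK]·(ρV²/2) = [0.02285·1700/0.4009 + 4.2]·(1100·1.099²/2) = [96.9 + 4.2]·664.3 = 6.716e+04 Pa.
ΔP = 6.716e+04 Pa = 67.16 kPa.

ΔP ≈ 67.16 kPa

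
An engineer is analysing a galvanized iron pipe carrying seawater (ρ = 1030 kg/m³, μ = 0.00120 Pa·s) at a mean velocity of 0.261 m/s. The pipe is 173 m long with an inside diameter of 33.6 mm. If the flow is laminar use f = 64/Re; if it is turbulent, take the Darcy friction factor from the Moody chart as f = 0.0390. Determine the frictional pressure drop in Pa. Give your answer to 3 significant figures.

ΔP ≈ 7040 Pa

Reynolds number Re = ρVD/μ = 1030 · 0.261 · 0.0336 / 0.0012 = 7527.
Re > 4000 → turbulent; use the Moody-chart value f = 0.0390.
Darcy-Weisbach: ΔP = f(L/D)(ρV²/2) = 0.039·(173/0.0336)·(1030·0.261²/2) = 0.039·5149·35.08 = 7045 Pa.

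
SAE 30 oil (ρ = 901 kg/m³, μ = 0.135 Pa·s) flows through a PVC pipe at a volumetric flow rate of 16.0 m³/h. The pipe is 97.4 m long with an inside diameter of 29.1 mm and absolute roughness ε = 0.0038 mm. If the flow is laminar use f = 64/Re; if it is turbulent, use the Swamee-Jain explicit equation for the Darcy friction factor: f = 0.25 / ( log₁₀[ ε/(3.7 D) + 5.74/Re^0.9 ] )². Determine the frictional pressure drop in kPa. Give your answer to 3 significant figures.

ΔP ≈ 3320 kPa

Q = 16.0 m³/h = 16.0/3600 = 0.004444 m³/s.
Cross-sectional area A = πD²/4 = π(0.0291)²/4 = 0.0006651 m²; mean velocity V = Q/A = 0.004444/0.0006651 = 6.683 m/s.
Reynolds number Re = ρVD/μ = 901 · 6.683 · 0.0291 / 0.135 = 1298.
Re < 2300 → laminar flow, so f = 64/Re = 64/1298 = 0.04931 (the turbulent correlation is not needed).
Darcy-Weisbach: ΔP = f(L/D)(ρV²/2) = 0.04931·(97.4/0.0291)·(901·6.683²/2) = 0.04931·3347·2.012e+04 = 3.32e+06 Pa.
ΔP = 3.32e+06 Pa = 3320 kPa.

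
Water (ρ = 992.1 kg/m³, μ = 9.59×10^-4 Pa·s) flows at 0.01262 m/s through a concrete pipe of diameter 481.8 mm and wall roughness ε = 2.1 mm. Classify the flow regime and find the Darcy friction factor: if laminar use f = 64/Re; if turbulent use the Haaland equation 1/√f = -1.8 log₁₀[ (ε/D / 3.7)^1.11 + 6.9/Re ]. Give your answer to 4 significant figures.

f ≈ 0.03992

Re = ρVD/μ = 992.1·0.01262·0.4818/0.000959 = 6290.
Re > 4000 → turbulent. ε/D = 0.0021/0.4818 = 0.00436; Haaland: 1/√f = -1.8 log₁₀[0.000561 + 0.0011] = 5.005, so f = 0.03992.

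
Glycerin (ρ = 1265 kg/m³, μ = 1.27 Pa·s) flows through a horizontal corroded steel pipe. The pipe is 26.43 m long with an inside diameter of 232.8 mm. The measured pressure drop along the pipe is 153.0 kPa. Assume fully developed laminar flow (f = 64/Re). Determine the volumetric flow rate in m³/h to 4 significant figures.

For laminar flow, f = 64/Re with Re = ρVD/μ, so Darcy-Weisbach reduces to ΔP = 32μLV/D². Solving for V: V = ΔP·D²/(32μL) = 1.53e+05·(0.2328)²/(32·1.27·26.43) = 7.72 m/s.
Check: Re = ρVD/μ = 1265·7.72·0.2328/1.27 = 1790 < 2300, so the laminar assumption holds.
Q = V·A = 7.72·(π/4·0.2328²) = 0.3286 m³/s = 1183 m³/h.

Q ≈ 1183 m³/h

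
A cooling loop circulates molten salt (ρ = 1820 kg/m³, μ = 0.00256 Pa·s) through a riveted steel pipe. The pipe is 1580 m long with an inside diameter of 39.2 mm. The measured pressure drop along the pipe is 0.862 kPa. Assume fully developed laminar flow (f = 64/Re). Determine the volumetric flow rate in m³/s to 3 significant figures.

For laminar flow, f = 64/Re with Re = ρVD/μ, so Darcy-Weisbach reduces to ΔP = 32μLV/D². Solving for V: V = ΔP·D²/(32μL) = 862·(0.0392)²/(32·0.00256·1580) = 0.01023 m/s.
Check: Re = ρVD/μ = 1820·0.01023·0.0392/0.00256 = 285.2 < 2300, so the laminar assumption holds.
Q = V·A = 0.01023·(π/4·0.0392²) = 1.235e-05 m³/s = 1.24×10^-5 m³/s.

Q ≈ 1.24×10^-5 m³/s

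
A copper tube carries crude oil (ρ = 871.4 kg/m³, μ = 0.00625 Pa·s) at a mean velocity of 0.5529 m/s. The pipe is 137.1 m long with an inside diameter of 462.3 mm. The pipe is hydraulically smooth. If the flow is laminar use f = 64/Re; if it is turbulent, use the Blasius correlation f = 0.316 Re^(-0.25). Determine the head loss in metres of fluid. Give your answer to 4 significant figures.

h_f ≈ 0.1063 m

Reynolds number Re = ρVD/μ = 871.4 · 0.5529 · 0.4623 / 0.00625 = 3.564e+04.
Re > 4000 → turbulent. Smooth-pipe (Blasius): f = 0.316 Re^(-0.25) = 0.316/(3.564e+04)^0.25 = 0.023.
Darcy-Weisbach: ΔP = f(L/D)(ρV²/2) = 0.023·(137.1/0.4623)·(871.4·0.5529²/2) = 0.023·296.6·133.2 = 908.5 Pa.
Head loss h_f = ΔP/(ρg) = 908.5/(871.4·9.81) = 0.1063 m.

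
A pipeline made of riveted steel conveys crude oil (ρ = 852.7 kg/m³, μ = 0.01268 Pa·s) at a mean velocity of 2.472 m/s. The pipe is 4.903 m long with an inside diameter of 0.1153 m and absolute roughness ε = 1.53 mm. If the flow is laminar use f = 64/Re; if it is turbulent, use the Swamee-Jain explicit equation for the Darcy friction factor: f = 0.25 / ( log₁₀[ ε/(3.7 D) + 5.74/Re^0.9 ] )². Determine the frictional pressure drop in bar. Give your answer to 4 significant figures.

ΔP ≈ 0.04983 bar

Reynolds number Re = ρVD/μ = 852.7 · 2.472 · 0.1153 / 0.0127 = 1.917e+04.
Re > 4000 → turbulent. Relative roughness ε/D = 0.00153/0.1153 = 0.0133. Swamee-Jain: f = 0.25/(log₁₀[0.0133/3.7 + 5.74/1.917e+04^0.9])² = 0.25/(log₁₀[0.00359 + 0.000803])² = 0.25/(-2.358)² = 0.04498.
Darcy-Weisbach: ΔP = f(L/D)(ρV²/2) = 0.04498·(4.903/0.1153)·(852.7·2.472²/2) = 0.04498·42.52·2605 = 4983 Pa.
ΔP = 4983 Pa = 0.04983 bar.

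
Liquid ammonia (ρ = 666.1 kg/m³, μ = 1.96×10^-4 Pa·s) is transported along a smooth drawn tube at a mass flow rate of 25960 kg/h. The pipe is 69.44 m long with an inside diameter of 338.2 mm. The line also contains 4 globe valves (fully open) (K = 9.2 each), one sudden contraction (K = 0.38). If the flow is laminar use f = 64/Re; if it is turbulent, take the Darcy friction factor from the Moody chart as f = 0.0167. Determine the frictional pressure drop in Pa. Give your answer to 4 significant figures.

ṁ = 25960 kg/h = 25960/3600 = 7.211 kg/s.
A = πD²/4 = π(0.3382)²/4 = 0.08983 m²; mean velocity V = ṁ/(ρA) = 7.211/(666.1 · 0.08983) = 0.1205 m/s.
Reynolds number Re = ρVD/μ = 666.1 · 0.1205 · 0.3382 / 0.000196 = 1.385e+05.
Re > 4000 → turbulent; use the Moody-chart value f = 0.0167.
Total minor-loss coefficient ΣK = 4·9.2 + 1·0.38 = 37.2.
ΔP = [f·L/D + ΣK]·(ρV²/2) = [0.0167·69.44/0.3382 + 37.2]·(666.1·0.1205²/2) = [3.429 + 37.2]·4.837 = 196.4 Pa.

ΔP ≈ 196.4 Pa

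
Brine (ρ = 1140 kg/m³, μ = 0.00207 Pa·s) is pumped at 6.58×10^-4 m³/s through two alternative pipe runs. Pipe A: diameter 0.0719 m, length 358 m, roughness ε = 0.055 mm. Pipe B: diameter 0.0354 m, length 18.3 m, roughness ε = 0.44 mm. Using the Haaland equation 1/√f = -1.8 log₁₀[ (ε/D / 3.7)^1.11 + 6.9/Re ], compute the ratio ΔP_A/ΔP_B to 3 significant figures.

ΔP_A/ΔP_B ≈ 0.455

Pipe A: V = Q/A = 0.000658/0.00406 = 0.1621 m/s; Re = 6417; ε/D = 0.000765; Haaland → f = 0.03578; ΔP_A = f(L/D)(ρV²/2) = 2667 Pa.
Pipe B: V = Q/A = 0.000658/0.0009842 = 0.6685 m/s; Re = 1.303e+04; ε/D = 0.0124; Haaland → f = 0.0445; ΔP_B = f(L/D)(ρV²/2) = 5860 Pa.
ΔP_A/ΔP_B = 2667/5860 = 0.455.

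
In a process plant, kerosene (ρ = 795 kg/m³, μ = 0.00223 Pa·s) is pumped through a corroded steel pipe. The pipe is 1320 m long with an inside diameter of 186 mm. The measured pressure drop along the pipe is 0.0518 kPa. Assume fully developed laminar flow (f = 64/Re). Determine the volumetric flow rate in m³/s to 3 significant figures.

Q ≈ 5.17×10^-4 m³/s

For laminar flow, f = 64/Re with Re = ρVD/μ, so Darcy-Weisbach reduces to ΔP = 32μLV/D². Solving for V: V = ΔP·D²/(32μL) = 51.8·(0.186)²/(32·0.00223·1320) = 0.01903 m/s.
Check: Re = ρVD/μ = 795·0.01903·0.186/0.00223 = 1262 < 2300, so the laminar assumption holds.
Q = V·A = 0.01903·(π/4·0.186²) = 0.0005169 m³/s = 5.17×10^-4 m³/s.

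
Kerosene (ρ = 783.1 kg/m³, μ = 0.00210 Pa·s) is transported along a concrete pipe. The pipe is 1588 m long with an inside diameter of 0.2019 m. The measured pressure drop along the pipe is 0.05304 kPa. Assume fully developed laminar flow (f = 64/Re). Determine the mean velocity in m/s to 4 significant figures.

V ≈ 0.02026 m/s

For laminar flow, f = 64/Re with Re = ρVD/μ, so Darcy-Weisbach reduces to ΔP = 32μLV/D². Solving for V: V = ΔP·D²/(32μL) = 53.04·(0.2019)²/(32·0.0021·1588) = 0.02026 m/s.
Check: Re = ρVD/μ = 783.1·0.02026·0.2019/0.0021 = 1525 < 2300, so the laminar assumption holds.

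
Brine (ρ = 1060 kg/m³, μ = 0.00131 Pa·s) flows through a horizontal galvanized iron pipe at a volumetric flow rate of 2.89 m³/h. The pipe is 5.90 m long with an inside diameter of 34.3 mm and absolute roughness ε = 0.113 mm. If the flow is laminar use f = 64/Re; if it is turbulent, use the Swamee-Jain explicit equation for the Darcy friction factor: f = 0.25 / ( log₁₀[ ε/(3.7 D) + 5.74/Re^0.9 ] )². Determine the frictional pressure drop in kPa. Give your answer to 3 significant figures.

Q = 2.89 m³/h = 2.89/3600 = 0.0008028 m³/s.
Cross-sectional area A = πD²/4 = π(0.0343)²/4 = 0.000924 m²; mean velocity V = Q/A = 0.0008028/0.000924 = 0.8688 m/s.
Reynolds number Re = ρVD/μ = 1060 · 0.8688 · 0.0343 / 0.00131 = 2.411e+04.
Re > 4000 → turbulent. Relative roughness ε/D = 0.000113/0.0343 = 0.00329. Swamee-Jain: f = 0.25/(log₁₀[0.00329/3.7 + 5.74/2.411e+04^0.9])² = 0.25/(log₁₀[0.00089 + 0.000653])² = 0.25/(-2.812)² = 0.03163.
Darcy-Weisbach: ΔP = f(L/D)(ρV²/2) = 0.03163·(5.9/0.0343)·(1060·0.8688²/2) = 0.03163·172·400 = 2176 Pa.
ΔP = 2176 Pa = 2.18 kPa.

ΔP ≈ 2.18 kPa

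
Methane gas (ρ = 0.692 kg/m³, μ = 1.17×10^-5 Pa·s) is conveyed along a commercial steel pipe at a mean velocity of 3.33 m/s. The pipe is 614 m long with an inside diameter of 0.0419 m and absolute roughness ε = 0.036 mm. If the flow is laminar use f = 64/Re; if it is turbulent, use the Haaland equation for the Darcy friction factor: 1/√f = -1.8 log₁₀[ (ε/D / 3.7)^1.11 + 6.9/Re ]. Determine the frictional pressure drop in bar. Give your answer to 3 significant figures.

Reynolds number Re = ρVD/μ = 0.692 · 3.33 · 0.0419 / 1.17e-05 = 8252.
Re > 4000 → turbulent. Relative roughness ε/D = 3.6e-05/0.0419 = 0.000859. Haaland: 1/√f = -1.8 log₁₀[(0.000859/3.7)^1.11 + 6.9/8252] = -1.8 log₁₀[9.25e-05 + 0.000836] = 5.458, so f = 0.03357.
Darcy-Weisbach: ΔP = f(L/D)(ρV²/2) = 0.03357·(614/0.0419)·(0.692·3.33²/2) = 0.03357·1.465e+04·3.837 = 1887 Pa.
ΔP = 1887 Pa = 0.0189 bar.

ΔP ≈ 0.0189 bar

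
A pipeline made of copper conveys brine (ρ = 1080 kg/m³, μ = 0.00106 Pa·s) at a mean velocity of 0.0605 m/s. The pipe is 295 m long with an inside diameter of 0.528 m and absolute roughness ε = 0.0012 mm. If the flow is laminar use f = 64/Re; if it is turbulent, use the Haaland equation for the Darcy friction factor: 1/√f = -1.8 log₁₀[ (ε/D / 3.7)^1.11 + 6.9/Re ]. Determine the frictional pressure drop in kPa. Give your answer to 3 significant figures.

Reynolds number Re = ρVD/μ = 1080 · 0.0605 · 0.528 / 0.00106 = 3.255e+04.
Re > 4000 → turbulent. Relative roughness ε/D = 1.2e-06/0.528 = 2.27e-06. Haaland: 1/√f = -1.8 log₁₀[(2.27e-06/3.7)^1.11 + 6.9/3.255e+04] = -1.8 log₁₀[1.27e-07 + 0.000212] = 6.612, so f = 0.02287.
Darcy-Weisbach: ΔP = f(L/D)(ρV²/2) = 0.02287·(295/0.528)·(1080·0.0605²/2) = 0.02287·558.7·1.977 = 25.26 Pa.
ΔP = 25.26 Pa = 0.0253 kPa.

ΔP ≈ 0.0253 kPa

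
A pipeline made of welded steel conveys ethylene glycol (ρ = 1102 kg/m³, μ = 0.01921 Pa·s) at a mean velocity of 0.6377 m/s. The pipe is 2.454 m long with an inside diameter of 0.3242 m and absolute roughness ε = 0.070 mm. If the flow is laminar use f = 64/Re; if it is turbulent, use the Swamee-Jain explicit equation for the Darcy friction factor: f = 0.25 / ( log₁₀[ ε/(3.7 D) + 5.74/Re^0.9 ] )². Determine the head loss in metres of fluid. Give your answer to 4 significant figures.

h_f ≈ 0.004703 m

Reynolds number Re = ρVD/μ = 1102 · 0.6377 · 0.3242 / 0.0192 = 1.186e+04.
Re > 4000 → turbulent. Relative roughness ε/D = 7e-05/0.3242 = 0.000216. Swamee-Jain: f = 0.25/(log₁₀[0.000216/3.7 + 5.74/1.186e+04^0.9])² = 0.25/(log₁₀[5.84e-05 + 0.00124])² = 0.25/(-2.888)² = 0.02998.
Darcy-Weisbach: ΔP = f(L/D)(ρV²/2) = 0.02998·(2.454/0.3242)·(1102·0.6377²/2) = 0.02998·7.569·224.1 = 50.85 Pa.
Head loss h_f = ΔP/(ρg) = 50.85/(1102·9.81) = 0.004703 m.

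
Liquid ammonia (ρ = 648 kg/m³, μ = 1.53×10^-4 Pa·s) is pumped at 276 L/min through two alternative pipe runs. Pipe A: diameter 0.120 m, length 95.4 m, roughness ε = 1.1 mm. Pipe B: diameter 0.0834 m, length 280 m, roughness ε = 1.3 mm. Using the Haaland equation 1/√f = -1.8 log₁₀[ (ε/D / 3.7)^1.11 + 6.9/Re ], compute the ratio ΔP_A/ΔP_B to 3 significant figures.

ΔP_A/ΔP_B ≈ 0.0461

Pipe A: V = Q/A = 0.0046/0.01131 = 0.4067 m/s; Re = 2.067e+05; ε/D = 0.00917; Haaland → f = 0.03717; ΔP_A = f(L/D)(ρV²/2) = 1584 Pa.
Pipe B: V = Q/A = 0.0046/0.005463 = 0.842 m/s; Re = 2.974e+05; ε/D = 0.0156; Haaland → f = 0.04454; ΔP_B = f(L/D)(ρV²/2) = 3.435e+04 Pa.
ΔP_A/ΔP_B = 1584/3.435e+04 = 0.0461.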